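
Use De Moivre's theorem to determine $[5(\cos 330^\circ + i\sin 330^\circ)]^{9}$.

By De Moivre: z^n = r^n(cos(nθ) + i sin(nθ))
= 5^9(cos(9*330°) + i sin(9*330°))
= 1953125(cos 90° + i sin 90°)
= 1953125i


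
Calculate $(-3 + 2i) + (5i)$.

(-3 + 0) + (2 + 5)i = -3 + 7i


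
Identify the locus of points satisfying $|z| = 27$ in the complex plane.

|z| = 27 means sqrt(x^2 + y^2) = 27
This is a circle of radius 27 centered at the origin


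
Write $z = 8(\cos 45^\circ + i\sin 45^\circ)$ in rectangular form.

a = r cos θ = 8 * sqrt(2)/2 = 4*sqrt(2)
b = r sin θ = 8 * sqrt(2)/2 = 4*sqrt(2)
z = 4*sqrt(2) + 4*sqrt(2)i


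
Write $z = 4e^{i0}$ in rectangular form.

a = r cos θ = 4 * 1 = 4
b = r sin θ = 4 * 0 = 0
z = 4


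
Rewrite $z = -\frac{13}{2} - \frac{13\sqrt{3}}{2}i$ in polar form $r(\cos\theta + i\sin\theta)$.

r = |z| = sqrt(a^2 + b^2) = sqrt((-13/2)^2 + (-13*sqrt(3)/2)^2) = sqrt(169/4 + 507/4) = sqrt(169) = 13
θ = arctan(b/a) = arctan(-11.2583/-6.5) (quadrant-adjusted) = 240°
z = 13(cos 240° + i sin 240°)


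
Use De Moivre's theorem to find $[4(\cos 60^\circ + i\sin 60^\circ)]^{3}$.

By De Moivre: z^n = r^n(cos(nθ) + i sin(nθ))
= 4^3(cos(3*60°) + i sin(3*60°))
= 64(cos 180° + i sin 180°)
= -64


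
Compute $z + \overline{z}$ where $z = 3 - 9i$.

z + conjugate(z) = (a + bi) + (a - bi) = 2a
= 2 * 3 = 6


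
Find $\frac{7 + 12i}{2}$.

Divisor is real, so divide each part by 2:
= 7/2 + 6i


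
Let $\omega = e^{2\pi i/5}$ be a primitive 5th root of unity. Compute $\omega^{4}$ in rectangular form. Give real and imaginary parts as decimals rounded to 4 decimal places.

ω^4 = e^(2πi·4/5) = e^(i·8π/5)
= cos(8π/5) + i sin(8π/5)
= 0.3090 - 0.9511i


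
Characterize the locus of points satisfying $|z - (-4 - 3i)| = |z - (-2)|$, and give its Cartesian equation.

|z - z1| = |z - z2| means z is equidistant from z1 and z2,
i.e. the perpendicular bisector of the segment from (-4, -3) to (-2, 0) (midpoint (-3, -3/2)).
With z = x + yi, square both sides:
(x - (-4))^2 + (y - (-3))^2 = (x - (-2))^2 + (y - 0)^2
The x^2 and y^2 terms cancel: 4x + 6y = 4 - 25 = -21
Simplify: 4x + 6y = -21
Locus: Perpendicular bisector of the segment from (-4, -3) to (-2, 0): the line 4x + 6y = -21


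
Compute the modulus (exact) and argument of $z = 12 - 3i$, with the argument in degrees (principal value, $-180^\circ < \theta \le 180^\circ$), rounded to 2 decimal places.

|z| = sqrt(12^2 + (-3)^2) = sqrt(153)
arg(z) = arctan(b/a) = arctan(-3/12) (quadrant-adjusted) = -14.04°


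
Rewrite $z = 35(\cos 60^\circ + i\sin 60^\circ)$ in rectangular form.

a = r cos θ = 35 * 1/2 = 35/2
b = r sin θ = 35 * sqrt(3)/2 = 35*sqrt(3)/2
z = 35/2 + (35*sqrt(3)/2)i


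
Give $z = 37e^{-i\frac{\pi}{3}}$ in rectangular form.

a = r cos θ = 37 * 1/2 = 37/2
b = r sin θ = 37 * -sqrt(3)/2 = -37*sqrt(3)/2
z = 37/2 - (37*sqrt(3)/2)i


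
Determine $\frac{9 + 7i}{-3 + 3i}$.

Multiply numerator and denominator by conjugate (-3 - 3i):
= (9 + 7i)(-3 - 3i) / ((-3)^2 + 3^2)
= (-6 - 48i) / 18
Divide through by 6: (-1 - 8i) / 3
= -1/3 - (8/3)i


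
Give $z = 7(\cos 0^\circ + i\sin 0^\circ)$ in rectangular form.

a = r cos θ = 7 * 1 = 7
b = r sin θ = 7 * 0 = 0
z = 7


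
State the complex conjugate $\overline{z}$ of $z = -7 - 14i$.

If z = a + bi, then conjugate(z) = a - bi
conjugate(-7 - 14i) = -7 + 14i


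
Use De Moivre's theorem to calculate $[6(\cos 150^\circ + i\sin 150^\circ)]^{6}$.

By De Moivre: z^n = r^n(cos(nθ) + i sin(nθ))
= 6^6(cos(6*150°) + i sin(6*150°))
= 46656(cos 180° + i sin 180°)
= -46656


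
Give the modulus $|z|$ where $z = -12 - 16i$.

|z| = sqrt(a^2 + b^2) = sqrt((-12)^2 + (-16)^2) = sqrt(400) = 20


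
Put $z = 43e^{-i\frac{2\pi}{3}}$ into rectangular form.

a = r cos θ = 43 * -1/2 = -43/2
b = r sin θ = 43 * -sqrt(3)/2 = -43*sqrt(3)/2
z = -43/2 - (43*sqrt(3)/2)i


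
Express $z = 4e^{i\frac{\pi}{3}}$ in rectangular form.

a = r cos θ = 4 * 1/2 = 2
b = r sin θ = 4 * sqrt(3)/2 = 2*sqrt(3)
z = 2 + 2*sqrt(3)i


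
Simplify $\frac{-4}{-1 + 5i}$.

Multiply numerator and denominator by conjugate (-1 - 5i):
= (-4)(-1 - 5i) / ((-1)^2 + 5^2)
= (4 + 20i) / 26
Divide through by 2: (2 + 10i) / 13
= 2/13 + (10/13)i


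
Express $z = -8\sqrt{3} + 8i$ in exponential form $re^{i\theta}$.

r = |z| = sqrt((-8*sqrt(3))^2 + (8)^2) = sqrt(192 + 64) = sqrt(256) = 16
θ = arctan(b/a) = arctan(8/-13.8564) (quadrant-adjusted) = 150° = 5π/6
z = 16e^(i*5π/6)


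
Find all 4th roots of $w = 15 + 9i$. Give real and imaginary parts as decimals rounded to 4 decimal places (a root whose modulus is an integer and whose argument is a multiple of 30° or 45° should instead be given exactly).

|w| = sqrt(306) ≈ 17.492856, arg(w) ≈ 30.963757°
Root modulus = sqrt(306)^(1/4) ≈ 2.045103
Root arguments: θ_k = (arg(w) + 360°k)/4 for k = 0, 1, ..., 3
Compute each root as (root modulus)(cos θ_k + i sin θ_k) using full-precision intermediates, then round to 4 decimal places.
Roots: 2.0265 + 0.2755i, -0.2755 + 2.0265i, -2.0265 - 0.2755i, 0.2755 - 2.0265i


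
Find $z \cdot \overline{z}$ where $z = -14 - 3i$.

z * conjugate(z) = |z|^2 = a^2 + b^2
= (-14)^2 + (-3)^2 = 205


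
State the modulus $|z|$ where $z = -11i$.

|z| = sqrt(a^2 + b^2) = sqrt(0^2 + (-11)^2) = sqrt(121) = 11


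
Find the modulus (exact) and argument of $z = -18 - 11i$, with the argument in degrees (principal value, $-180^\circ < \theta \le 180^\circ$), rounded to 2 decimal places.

|z| = sqrt((-18)^2 + (-11)^2) = sqrt(445)
arg(z) = arctan(b/a) = arctan(-11/-18) (quadrant-adjusted) = -148.57°


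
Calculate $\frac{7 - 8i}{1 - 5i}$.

Multiply numerator and denominator by conjugate (1 + 5i):
= (7 - 8i)(1 + 5i) / (1^2 + (-5)^2)
= (47 + 27i) / 26
= 47/26 + (27/26)i


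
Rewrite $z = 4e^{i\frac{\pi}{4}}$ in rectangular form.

a = r cos θ = 4 * sqrt(2)/2 = 2*sqrt(2)
b = r sin θ = 4 * sqrt(2)/2 = 2*sqrt(2)
z = 2*sqrt(2) + 2*sqrt(2)i


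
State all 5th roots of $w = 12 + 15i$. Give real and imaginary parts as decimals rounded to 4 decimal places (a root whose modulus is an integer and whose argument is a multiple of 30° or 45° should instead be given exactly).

|w| = sqrt(369) ≈ 19.209373, arg(w) ≈ 51.340192°
Root modulus = sqrt(369)^(1/5) ≈ 1.805937
Root arguments: θ_k = (arg(w) + 360°k)/5 for k = 0, 1, ..., 4
Compute each root as (root modulus)(cos θ_k + i sin θ_k) using full-precision intermediates, then round to 4 decimal places.
Roots: 1.7770 + 0.3219i, 0.2430 + 1.7895i, -1.6269 + 0.7841i, -1.2484 - 1.3049i, 0.8553 - 1.5906i


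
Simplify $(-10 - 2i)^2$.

(a + bi)^2 = a^2 - b^2 + 2abi
= (-10)^2 - (-2)^2 + 2*(-10)*(-2)i
= 96 + 40i


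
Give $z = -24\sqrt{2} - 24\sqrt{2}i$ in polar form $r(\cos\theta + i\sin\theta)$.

r = |z| = sqrt(a^2 + b^2) = sqrt((-24*sqrt(2))^2 + (-24*sqrt(2))^2) = sqrt(1152 + 1152) = sqrt(2304) = 48
θ = arctan(b/a) = arctan(-33.9411/-33.9411) (quadrant-adjusted) = 225°
z = 48(cos 225° + i sin 225°)


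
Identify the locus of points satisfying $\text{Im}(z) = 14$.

Im(z) = y where z = x + yi; the equation y = 14 is satisfied by all points with that y-coordinate
Locus: Horizontal line y = 14


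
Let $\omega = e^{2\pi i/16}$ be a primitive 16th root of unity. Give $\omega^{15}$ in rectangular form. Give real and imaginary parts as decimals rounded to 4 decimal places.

ω^15 = e^(2πi·15/16) = e^(i·15π/8)
= cos(15π/8) + i sin(15π/8)
= 0.9239 - 0.3827i


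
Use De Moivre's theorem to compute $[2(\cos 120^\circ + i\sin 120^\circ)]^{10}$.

By De Moivre: z^n = r^n(cos(nθ) + i sin(nθ))
= 2^10(cos(10*120°) + i sin(10*120°))
= 1024(cos 120° + i sin 120°)
= -512 + 512*sqrt(3)i


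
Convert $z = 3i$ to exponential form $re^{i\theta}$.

r = |z| = sqrt((0)^2 + (3)^2) = sqrt(0 + 9) = sqrt(9) = 3
a = 0 and b > 0, so z lies on the positive imaginary axis: θ = 90° = π/2
z = 3e^(i*π/2)


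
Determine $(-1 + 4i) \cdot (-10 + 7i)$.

(a1*a2 - b1*b2) + (a1*b2 + b1*a2)i
= (10 - 28) + (-7 + (-40))i
= -18 - 47i


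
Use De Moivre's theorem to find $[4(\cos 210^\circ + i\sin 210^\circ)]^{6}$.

By De Moivre: z^n = r^n(cos(nθ) + i sin(nθ))
= 4^6(cos(6*210°) + i sin(6*210°))
= 4096(cos 180° + i sin 180°)
= -4096


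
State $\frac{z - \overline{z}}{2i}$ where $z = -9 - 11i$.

z - conjugate(z) = 2bi
(z - conjugate(z))/(2i) = 2bi/(2i) = b = -11


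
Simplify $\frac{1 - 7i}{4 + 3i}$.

Multiply numerator and denominator by conjugate (4 - 3i):
= (1 - 7i)(4 - 3i) / (4^2 + 3^2)
= (-17 - 31i) / 25
= -17/25 - (31/25)i


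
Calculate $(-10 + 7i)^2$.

(a + bi)^2 = a^2 - b^2 + 2abi
= (-10)^2 - 7^2 + 2*(-10)*7i
= 51 - 140i


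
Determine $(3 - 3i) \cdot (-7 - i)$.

(a1*a2 - b1*b2) + (a1*b2 + b1*a2)i
= (-21 - 3) + (-3 + 21)i
= -24 + 18i


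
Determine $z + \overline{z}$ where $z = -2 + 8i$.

z + conjugate(z) = (a + bi) + (a - bi) = 2a
= 2 * (-2) = -4


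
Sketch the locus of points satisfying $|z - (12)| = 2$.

|z - z0| = r describes a circle centered at z0 with radius r
Here z0 = 12 and r = 2
Locus: Circle centered at (12, 0) with radius 2


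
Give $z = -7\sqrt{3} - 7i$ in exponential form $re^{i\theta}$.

r = |z| = sqrt((-7*sqrt(3))^2 + (-7)^2) = sqrt(147 + 49) = sqrt(196) = 14
θ = arctan(b/a) = arctan(-7/-12.1244) (quadrant-adjusted) = -150° = -5π/6
z = 14e^(-i*5π/6)


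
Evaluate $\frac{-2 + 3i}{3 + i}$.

Multiply numerator and denominator by conjugate (3 - i):
= (-2 + 3i)(3 - i) / (3^2 + 1^2)
= (-3 + 11i) / 10
= -3/10 + (11/10)i


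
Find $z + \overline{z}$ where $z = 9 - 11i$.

z + conjugate(z) = (a + bi) + (a - bi) = 2a
= 2 * 9 = 18


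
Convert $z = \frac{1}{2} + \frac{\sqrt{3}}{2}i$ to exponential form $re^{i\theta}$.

r = |z| = sqrt((1/2)^2 + (sqrt(3)/2)^2) = sqrt(1/4 + 3/4) = sqrt(1) = 1
θ = arctan(b/a) = arctan(0.866/0.5) (quadrant-adjusted) = 60° = π/3
z = 1e^(i*π/3)


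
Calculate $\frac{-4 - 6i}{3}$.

Divisor is real, so divide each part by 3:
= -4/3 - 2i


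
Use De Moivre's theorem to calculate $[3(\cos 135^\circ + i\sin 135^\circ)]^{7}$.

By De Moivre: z^n = r^n(cos(nθ) + i sin(nθ))
= 3^7(cos(7*135°) + i sin(7*135°))
= 2187(cos 225° + i sin 225°)
= -2187*sqrt(2)/2 - (2187*sqrt(2)/2)i


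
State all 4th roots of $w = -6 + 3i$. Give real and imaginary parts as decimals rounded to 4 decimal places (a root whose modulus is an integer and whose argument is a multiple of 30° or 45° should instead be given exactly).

|w| = sqrt(45) ≈ 6.708204, arg(w) ≈ 153.434949°
Root modulus = sqrt(45)^(1/4) ≈ 1.609354
Root arguments: θ_k = (arg(w) + 360°k)/4 for k = 0, 1, ..., 3
Compute each root as (root modulus)(cos θ_k + i sin θ_k) using full-precision intermediates, then round to 4 decimal places.
Roots: 1.2620 + 0.9987i, -0.9987 + 1.2620i, -1.2620 - 0.9987i, 0.9987 - 1.2620i


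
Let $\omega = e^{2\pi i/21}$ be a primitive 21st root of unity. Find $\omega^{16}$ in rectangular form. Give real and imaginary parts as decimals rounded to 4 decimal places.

ω^16 = e^(2πi·16/21) = e^(i·32π/21)
= cos(32π/21) + i sin(32π/21)
= 0.0747 - 0.9972i


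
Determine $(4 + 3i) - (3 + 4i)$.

(4 - 3) + (3 - 4)i = 1 - i


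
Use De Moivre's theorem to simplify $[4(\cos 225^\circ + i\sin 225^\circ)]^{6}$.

By De Moivre: z^n = r^n(cos(nθ) + i sin(nθ))
= 4^6(cos(6*225°) + i sin(6*225°))
= 4096(cos 270° + i sin 270°)
= -4096i


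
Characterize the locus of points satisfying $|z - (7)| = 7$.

|z - z0| = r describes a circle centered at z0 with radius r
Here z0 = 7 and r = 7
Locus: Circle centered at (7, 0) with radius 7


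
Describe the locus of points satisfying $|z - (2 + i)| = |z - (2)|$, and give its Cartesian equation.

|z - z1| = |z - z2| means z is equidistant from z1 and z2,
i.e. the perpendicular bisector of the segment from (2, 1) to (2, 0) (midpoint (2, 1/2)).
With z = x + yi, square both sides:
(x - 2)^2 + (y - 1)^2 = (x - 2)^2 + (y - 0)^2
The x^2 and y^2 terms cancel: 0x + (-2)y = 4 - 5 = -1
Simplify: y = 1/2
Locus: Perpendicular bisector of the segment from (2, 1) to (2, 0): the line y = 1/2


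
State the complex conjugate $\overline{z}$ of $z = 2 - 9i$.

If z = a + bi, then conjugate(z) = a - bi
conjugate(2 - 9i) = 2 + 9i


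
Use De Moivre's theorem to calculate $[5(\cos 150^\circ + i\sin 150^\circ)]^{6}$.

By De Moivre: z^n = r^n(cos(nθ) + i sin(nθ))
= 5^6(cos(6*150°) + i sin(6*150°))
= 15625(cos 180° + i sin 180°)
= -15625


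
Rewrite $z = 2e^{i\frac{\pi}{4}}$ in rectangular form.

a = r cos θ = 2 * sqrt(2)/2 = sqrt(2)
b = r sin θ = 2 * sqrt(2)/2 = sqrt(2)
z = sqrt(2) + sqrt(2)i


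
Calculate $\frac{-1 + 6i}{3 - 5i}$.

Multiply numerator and denominator by conjugate (3 + 5i):
= (-1 + 6i)(3 + 5i) / (3^2 + (-5)^2)
= (-33 + 13i) / 34
= -33/34 + (13/34)i


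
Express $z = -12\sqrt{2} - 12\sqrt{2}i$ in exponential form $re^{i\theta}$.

r = |z| = sqrt((-12*sqrt(2))^2 + (-12*sqrt(2))^2) = sqrt(288 + 288) = sqrt(576) = 24
θ = arctan(b/a) = arctan(-16.9706/-16.9706) (quadrant-adjusted) = -135° = -3π/4
z = 24e^(-i*3π/4)


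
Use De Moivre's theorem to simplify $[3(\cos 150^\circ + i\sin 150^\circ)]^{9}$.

By De Moivre: z^n = r^n(cos(nθ) + i sin(nθ))
= 3^9(cos(9*150°) + i sin(9*150°))
= 19683(cos 270° + i sin 270°)
= -19683i


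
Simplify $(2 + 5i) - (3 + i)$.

(2 - 3) + (5 - 1)i = -1 + 4i


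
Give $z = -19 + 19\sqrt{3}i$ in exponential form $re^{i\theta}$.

r = |z| = sqrt((-19)^2 + (19*sqrt(3))^2) = sqrt(361 + 1083) = sqrt(1444) = 38
θ = arctan(b/a) = arctan(32.909/-19) (quadrant-adjusted) = 120° = 2π/3
z = 38e^(i*2π/3)


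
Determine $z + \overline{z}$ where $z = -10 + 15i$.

z + conjugate(z) = (a + bi) + (a - bi) = 2a
= 2 * (-10) = -20


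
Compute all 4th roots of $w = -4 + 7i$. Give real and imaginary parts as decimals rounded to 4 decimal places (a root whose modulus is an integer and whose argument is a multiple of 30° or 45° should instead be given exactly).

|w| = sqrt(65) ≈ 8.062258, arg(w) ≈ 119.744881°
Root modulus = sqrt(65)^(1/4) ≈ 1.685055
Root arguments: θ_k = (arg(w) + 360°k)/4 for k = 0, 1, ..., 3
Compute each root as (root modulus)(cos θ_k + i sin θ_k) using full-precision intermediates, then round to 4 decimal places.
Roots: 1.4602 + 0.8409i, -0.8409 + 1.4602i, -1.4602 - 0.8409i, 0.8409 - 1.4602i


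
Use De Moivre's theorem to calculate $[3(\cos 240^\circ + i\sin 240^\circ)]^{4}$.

By De Moivre: z^n = r^n(cos(nθ) + i sin(nθ))
= 3^4(cos(4*240°) + i sin(4*240°))
= 81(cos 240° + i sin 240°)
= -81/2 - (81*sqrt(3)/2)i


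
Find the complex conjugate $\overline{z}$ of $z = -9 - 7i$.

If z = a + bi, then conjugate(z) = a - bi
conjugate(-9 - 7i) = -9 + 7i


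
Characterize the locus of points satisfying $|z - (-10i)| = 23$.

|z - z0| = r describes a circle centered at z0 with radius r
Here z0 = -10i and r = 23
Locus: Circle centered at (0, -10) with radius 23


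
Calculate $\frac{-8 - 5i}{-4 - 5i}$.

Multiply numerator and denominator by conjugate (-4 + 5i):
= (-8 - 5i)(-4 + 5i) / ((-4)^2 + (-5)^2)
= (57 - 20i) / 41
= 57/41 - (20/41)i


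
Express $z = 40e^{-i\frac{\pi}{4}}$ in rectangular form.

a = r cos θ = 40 * sqrt(2)/2 = 20*sqrt(2)
b = r sin θ = 40 * -sqrt(2)/2 = -20*sqrt(2)
z = 20*sqrt(2) - 20*sqrt(2)i


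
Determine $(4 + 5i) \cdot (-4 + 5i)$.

(a1*a2 - b1*b2) + (a1*b2 + b1*a2)i
= (-16 - 25) + (20 + (-20))i
= -41


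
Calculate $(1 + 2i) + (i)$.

(1 + 0) + (2 + 1)i = 1 + 3i


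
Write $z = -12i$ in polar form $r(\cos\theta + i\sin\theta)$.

r = |z| = sqrt(a^2 + b^2) = sqrt((0)^2 + (-12)^2) = sqrt(0 + 144) = sqrt(144) = 12
a = 0 and b < 0, so z lies on the negative imaginary axis: θ = 270°
z = 12(cos 270° + i sin 270°)


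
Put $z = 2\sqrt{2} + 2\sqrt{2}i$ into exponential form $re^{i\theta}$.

r = |z| = sqrt((2*sqrt(2))^2 + (2*sqrt(2))^2) = sqrt(8 + 8) = sqrt(16) = 4
θ = arctan(b/a) = arctan(2.8284/2.8284) (quadrant-adjusted) = 45° = π/4
z = 4e^(i*π/4)


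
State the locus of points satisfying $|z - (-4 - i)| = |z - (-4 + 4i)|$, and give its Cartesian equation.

|z - z1| = |z - z2| means z is equidistant from z1 and z2,
i.e. the perpendicular bisector of the segment from (-4, -1) to (-4, 4) (midpoint (-4, 3/2)).
With z = x + yi, square both sides:
(x - (-4))^2 + (y - (-1))^2 = (x - (-4))^2 + (y - 4)^2
The x^2 and y^2 terms cancel: 0x + 10y = 32 - 17 = 15
Simplify: y = 3/2
Locus: Perpendicular bisector of the segment from (-4, -1) to (-4, 4): the line y = 3/2


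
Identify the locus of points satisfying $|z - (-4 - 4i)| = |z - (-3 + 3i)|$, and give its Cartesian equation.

|z - z1| = |z - z2| means z is equidistant from z1 and z2,
i.e. the perpendicular bisector of the segment from (-4, -4) to (-3, 3) (midpoint (-7/2, -1/2)).
With z = x + yi, square both sides:
(x - (-4))^2 + (y - (-4))^2 = (x - (-3))^2 + (y - 3)^2
The x^2 and y^2 terms cancel: 2x + 14y = 18 - 32 = -14
Simplify: x + 7y = -7
Locus: Perpendicular bisector of the segment from (-4, -4) to (-3, 3): the line x + 7y = -7


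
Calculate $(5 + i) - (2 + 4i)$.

(5 - 2) + (1 - 4)i = 3 - 3i


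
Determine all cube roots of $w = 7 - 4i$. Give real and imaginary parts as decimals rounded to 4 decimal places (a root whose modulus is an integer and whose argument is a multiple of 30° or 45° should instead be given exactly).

|w| = sqrt(65) ≈ 8.062258, arg(w) ≈ 330.255119°
Root modulus = sqrt(65)^(1/3) ≈ 2.005175
Root arguments: θ_k = (arg(w) + 360°k)/3 for k = 0, 1, ..., 2
Compute each root as (root modulus)(cos θ_k + i sin θ_k) using full-precision intermediates, then round to 4 decimal places.
Roots: -0.6886 + 1.8832i, -1.2866 - 1.5380i, 1.9752 - 0.3453i


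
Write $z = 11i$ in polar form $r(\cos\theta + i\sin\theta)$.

r = |z| = sqrt(a^2 + b^2) = sqrt((0)^2 + (11)^2) = sqrt(0 + 121) = sqrt(121) = 11
a = 0 and b > 0, so z lies on the positive imaginary axis: θ = 90°
z = 11(cos 90° + i sin 90°)


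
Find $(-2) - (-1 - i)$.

(-2 - (-1)) + (0 - (-1))i = -1 + i


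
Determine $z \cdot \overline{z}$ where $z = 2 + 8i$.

z * conjugate(z) = |z|^2 = a^2 + b^2
= 2^2 + 8^2 = 68


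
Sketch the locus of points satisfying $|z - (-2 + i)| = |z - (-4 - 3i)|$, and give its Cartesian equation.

|z - z1| = |z - z2| means z is equidistant from z1 and z2,
i.e. the perpendicular bisector of the segment from (-2, 1) to (-4, -3) (midpoint (-3, -1)).
With z = x + yi, square both sides:
(x - (-2))^2 + (y - 1)^2 = (x - (-4))^2 + (y - (-3))^2
The x^2 and y^2 terms cancel: -4x + (-8)y = 25 - 5 = 20
Simplify: x + 2y = -5
Locus: Perpendicular bisector of the segment from (-2, 1) to (-4, -3): the line x + 2y = -5


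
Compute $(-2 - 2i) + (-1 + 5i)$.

(-2 + (-1)) + (-2 + 5)i = -3 + 3i


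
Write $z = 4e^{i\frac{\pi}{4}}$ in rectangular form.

a = r cos θ = 4 * sqrt(2)/2 = 2*sqrt(2)
b = r sin θ = 4 * sqrt(2)/2 = 2*sqrt(2)
z = 2*sqrt(2) + 2*sqrt(2)i


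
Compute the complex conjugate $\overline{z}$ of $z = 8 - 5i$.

If z = a + bi, then conjugate(z) = a - bi
conjugate(8 - 5i) = 8 + 5i


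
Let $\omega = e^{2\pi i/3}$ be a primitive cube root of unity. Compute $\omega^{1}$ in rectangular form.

ω^1 = e^(2πi·1/3) = e^(i·2π/3)
= cos(2π/3) + i sin(2π/3)
= -1/2 + (sqrt(3)/2)i


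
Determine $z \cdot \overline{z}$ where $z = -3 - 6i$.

z * conjugate(z) = |z|^2 = a^2 + b^2
= (-3)^2 + (-6)^2 = 45


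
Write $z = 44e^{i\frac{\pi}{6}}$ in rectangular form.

a = r cos θ = 44 * sqrt(3)/2 = 22*sqrt(3)
b = r sin θ = 44 * 1/2 = 22
z = 22*sqrt(3) + 22i


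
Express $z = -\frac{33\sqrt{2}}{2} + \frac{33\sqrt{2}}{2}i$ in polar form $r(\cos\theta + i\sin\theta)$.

r = |z| = sqrt(a^2 + b^2) = sqrt((-33*sqrt(2)/2)^2 + (33*sqrt(2)/2)^2) = sqrt(1089/2 + 1089/2) = sqrt(1089) = 33
θ = arctan(b/a) = arctan(23.3345/-23.3345) (quadrant-adjusted) = 135°
z = 33(cos 135° + i sin 135°)


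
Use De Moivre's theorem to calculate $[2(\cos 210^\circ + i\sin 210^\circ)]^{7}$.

By De Moivre: z^n = r^n(cos(nθ) + i sin(nθ))
= 2^7(cos(7*210°) + i sin(7*210°))
= 128(cos 30° + i sin 30°)
= 64*sqrt(3) + 64i


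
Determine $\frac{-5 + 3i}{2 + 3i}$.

Multiply numerator and denominator by conjugate (2 - 3i):
= (-5 + 3i)(2 - 3i) / (2^2 + 3^2)
= (-1 + 21i) / 13
= -1/13 + (21/13)i


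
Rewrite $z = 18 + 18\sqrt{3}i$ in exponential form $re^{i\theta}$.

r = |z| = sqrt((18)^2 + (18*sqrt(3))^2) = sqrt(324 + 972) = sqrt(1296) = 36
θ = arctan(b/a) = arctan(31.1769/18) (quadrant-adjusted) = 60° = π/3
z = 36e^(i*π/3)


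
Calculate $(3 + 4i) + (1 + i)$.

(3 + 1) + (4 + 1)i = 4 + 5i


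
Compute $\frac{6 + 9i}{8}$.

Divisor is real, so divide each part by 8:
= 3/4 + (9/8)i


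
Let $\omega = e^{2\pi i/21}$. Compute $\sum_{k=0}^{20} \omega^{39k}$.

Let ζ = ω^39 = e^(2πi·39/21). Since 21 ∤ 39, ζ ≠ 1.
Sum = Σ_{k=0}^{20} ζ^k = (ζ^21 - 1)/(ζ - 1) = (ω^{39·21} - 1)/(ζ - 1) = (1 - 1)/(ζ - 1) = 0


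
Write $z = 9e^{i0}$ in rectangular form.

a = r cos θ = 9 * 1 = 9
b = r sin θ = 9 * 0 = 0
z = 9


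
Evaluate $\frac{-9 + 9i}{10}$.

Divisor is real, so divide each part by 10:
= -9/10 + (9/10)i


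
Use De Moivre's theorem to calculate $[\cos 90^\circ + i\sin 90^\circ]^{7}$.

By De Moivre: z^n = r^n(cos(nθ) + i sin(nθ))
= 1^7(cos(7*90°) + i sin(7*90°))
= 1(cos 270° + i sin 270°)
= -i


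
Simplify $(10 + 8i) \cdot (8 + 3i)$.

(a1*a2 - b1*b2) + (a1*b2 + b1*a2)i
= (80 - 24) + (30 + 64)i
= 56 + 94i


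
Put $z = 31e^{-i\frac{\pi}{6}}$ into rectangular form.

a = r cos θ = 31 * sqrt(3)/2 = 31*sqrt(3)/2
b = r sin θ = 31 * -1/2 = -31/2
z = 31*sqrt(3)/2 - (31/2)i


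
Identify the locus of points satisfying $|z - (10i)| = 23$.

|z - z0| = r describes a circle centered at z0 with radius r
Here z0 = 10i and r = 23
Locus: Circle centered at (0, 10) with radius 23


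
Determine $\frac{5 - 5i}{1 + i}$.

Multiply numerator and denominator by conjugate (1 - i):
= (5 - 5i)(1 - i) / (1^2 + 1^2)
= (-10i) / 2
= -5i


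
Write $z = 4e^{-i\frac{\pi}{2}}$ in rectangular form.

a = r cos θ = 4 * 0 = 0
b = r sin θ = 4 * -1 = -4
z = -4i


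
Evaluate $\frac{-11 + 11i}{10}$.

Divisor is real, so divide each part by 10:
= -11/10 + (11/10)i


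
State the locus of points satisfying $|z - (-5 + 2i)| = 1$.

|z - z0| = r describes a circle centered at z0 with radius r
Here z0 = -5 + 2i and r = 1
Locus: Circle centered at (-5, 2) with radius 1


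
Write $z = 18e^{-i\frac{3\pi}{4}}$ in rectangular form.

a = r cos θ = 18 * -sqrt(2)/2 = -9*sqrt(2)
b = r sin θ = 18 * -sqrt(2)/2 = -9*sqrt(2)
z = -9*sqrt(2) - 9*sqrt(2)i


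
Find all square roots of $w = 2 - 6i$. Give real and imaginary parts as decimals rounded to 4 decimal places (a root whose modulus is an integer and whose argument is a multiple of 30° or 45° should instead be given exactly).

|w| = sqrt(40) ≈ 6.324555, arg(w) ≈ 288.434949°
Root modulus = sqrt(40)^(1/2) ≈ 2.514867
Root arguments: θ_k = (arg(w) + 360°k)/2 for k = 0, 1, ..., 1
Compute each root as (root modulus)(cos θ_k + i sin θ_k) using full-precision intermediates, then round to 4 decimal places.
Roots: -2.0402 + 1.4705i, 2.0402 - 1.4705i


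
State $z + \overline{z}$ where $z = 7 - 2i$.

z + conjugate(z) = (a + bi) + (a - bi) = 2a
= 2 * 7 = 14


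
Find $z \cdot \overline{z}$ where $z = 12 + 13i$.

z * conjugate(z) = |z|^2 = a^2 + b^2
= 12^2 + 13^2 = 313


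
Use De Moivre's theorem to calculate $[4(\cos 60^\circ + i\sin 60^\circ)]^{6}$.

By De Moivre: z^n = r^n(cos(nθ) + i sin(nθ))
= 4^6(cos(6*60°) + i sin(6*60°))
= 4096(cos 0° + i sin 0°)
= 4096


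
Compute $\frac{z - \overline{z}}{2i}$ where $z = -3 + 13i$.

z - conjugate(z) = 2bi
(z - conjugate(z))/(2i) = 2bi/(2i) = b = 13


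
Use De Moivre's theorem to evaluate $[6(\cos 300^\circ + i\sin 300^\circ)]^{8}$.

By De Moivre: z^n = r^n(cos(nθ) + i sin(nθ))
= 6^8(cos(8*300°) + i sin(8*300°))
= 1679616(cos 240° + i sin 240°)
= -839808 - 839808*sqrt(3)i


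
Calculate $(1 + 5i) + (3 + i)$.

(1 + 3) + (5 + 1)i = 4 + 6i


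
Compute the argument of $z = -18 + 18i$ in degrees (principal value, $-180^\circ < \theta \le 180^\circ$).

θ = arctan(b/a) = arctan(18/-18) (quadrant-adjusted) = 135°


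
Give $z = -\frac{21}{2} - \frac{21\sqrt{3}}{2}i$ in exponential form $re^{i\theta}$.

r = |z| = sqrt((-21/2)^2 + (-21*sqrt(3)/2)^2) = sqrt(441/4 + 1323/4) = sqrt(441) = 21
θ = arctan(b/a) = arctan(-18.1865/-10.5) (quadrant-adjusted) = -120° = -2π/3
z = 21e^(-i*2π/3)


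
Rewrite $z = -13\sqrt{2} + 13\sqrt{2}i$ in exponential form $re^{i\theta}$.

r = |z| = sqrt((-13*sqrt(2))^2 + (13*sqrt(2))^2) = sqrt(338 + 338) = sqrt(676) = 26
θ = arctan(b/a) = arctan(18.3848/-18.3848) (quadrant-adjusted) = 135° = 3π/4
z = 26e^(i*3π/4)


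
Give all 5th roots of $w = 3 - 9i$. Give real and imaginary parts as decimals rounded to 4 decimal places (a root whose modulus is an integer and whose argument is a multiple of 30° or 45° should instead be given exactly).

|w| = sqrt(90) ≈ 9.486833, arg(w) ≈ 288.434949°
Root modulus = sqrt(90)^(1/5) ≈ 1.568282
Root arguments: θ_k = (arg(w) + 360°k)/5 for k = 0, 1, ..., 4
Compute each root as (root modulus)(cos θ_k + i sin θ_k) using full-precision intermediates, then round to 4 decimal places.
Roots: 0.8383 + 1.3254i, -1.0015 + 1.2069i, -1.4573 - 0.5795i, 0.1008 - 1.5650i, 1.5196 - 0.3877i


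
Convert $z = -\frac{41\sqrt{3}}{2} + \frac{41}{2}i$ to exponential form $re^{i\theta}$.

r = |z| = sqrt((-41*sqrt(3)/2)^2 + (41/2)^2) = sqrt(5043/4 + 1681/4) = sqrt(1681) = 41
θ = arctan(b/a) = arctan(20.5/-35.507) (quadrant-adjusted) = 150° = 5π/6
z = 41e^(i*5π/6)


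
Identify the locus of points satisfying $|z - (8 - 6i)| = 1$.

|z - z0| = r describes a circle centered at z0 with radius r
Here z0 = 8 - 6i and r = 1
Locus: Circle centered at (8, -6) with radius 1


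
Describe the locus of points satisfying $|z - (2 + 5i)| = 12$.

|z - z0| = r describes a circle centered at z0 with radius r
Here z0 = 2 + 5i and r = 12
Locus: Circle centered at (2, 5) with radius 12


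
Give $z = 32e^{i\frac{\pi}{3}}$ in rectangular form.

a = r cos θ = 32 * 1/2 = 16
b = r sin θ = 32 * sqrt(3)/2 = 16*sqrt(3)
z = 16 + 16*sqrt(3)i


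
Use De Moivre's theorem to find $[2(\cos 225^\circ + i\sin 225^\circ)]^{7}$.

By De Moivre: z^n = r^n(cos(nθ) + i sin(nθ))
= 2^7(cos(7*225°) + i sin(7*225°))
= 128(cos 135° + i sin 135°)
= -64*sqrt(2) + 64*sqrt(2)i


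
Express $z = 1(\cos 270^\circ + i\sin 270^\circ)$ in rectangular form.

a = r cos θ = 1 * 0 = 0
b = r sin θ = 1 * -1 = -1
z = -i


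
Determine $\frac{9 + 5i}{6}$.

Divisor is real, so divide each part by 6:
= 3/2 + (5/6)i


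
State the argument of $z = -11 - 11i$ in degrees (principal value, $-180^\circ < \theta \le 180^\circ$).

θ = arctan(b/a) = arctan(-11/-11) (quadrant-adjusted) = -135°


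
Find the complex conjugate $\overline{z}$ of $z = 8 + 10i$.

If z = a + bi, then conjugate(z) = a - bi
conjugate(8 + 10i) = 8 - 10i


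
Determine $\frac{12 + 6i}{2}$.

Divisor is real, so divide each part by 2:
= 6 + 3i


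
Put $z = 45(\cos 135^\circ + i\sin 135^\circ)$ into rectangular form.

a = r cos θ = 45 * -sqrt(2)/2 = -45*sqrt(2)/2
b = r sin θ = 45 * sqrt(2)/2 = 45*sqrt(2)/2
z = -45*sqrt(2)/2 + (45*sqrt(2)/2)i


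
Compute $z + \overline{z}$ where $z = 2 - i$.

z + conjugate(z) = (a + bi) + (a - bi) = 2a
= 2 * 2 = 4


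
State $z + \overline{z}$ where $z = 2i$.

z + conjugate(z) = (a + bi) + (a - bi) = 2a
= 2 * 0 = 0


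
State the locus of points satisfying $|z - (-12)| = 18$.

|z - z0| = r describes a circle centered at z0 with radius r
Here z0 = -12 and r = 18
Locus: Circle centered at (-12, 0) with radius 18


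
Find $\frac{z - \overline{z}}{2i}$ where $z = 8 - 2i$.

z - conjugate(z) = 2bi
(z - conjugate(z))/(2i) = 2bi/(2i) = b = -2


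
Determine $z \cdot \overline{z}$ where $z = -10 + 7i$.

z * conjugate(z) = |z|^2 = a^2 + b^2
= (-10)^2 + 7^2 = 149


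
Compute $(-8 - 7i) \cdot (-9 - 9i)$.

(a1*a2 - b1*b2) + (a1*b2 + b1*a2)i
= (72 - 63) + (72 + 63)i
= 9 + 135i


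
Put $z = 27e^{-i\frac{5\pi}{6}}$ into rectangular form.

a = r cos θ = 27 * -sqrt(3)/2 = -27*sqrt(3)/2
b = r sin θ = 27 * -1/2 = -27/2
z = -27*sqrt(3)/2 - (27/2)i


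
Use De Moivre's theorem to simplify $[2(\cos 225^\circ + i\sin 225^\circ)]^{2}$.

By De Moivre: z^n = r^n(cos(nθ) + i sin(nθ))
= 2^2(cos(2*225°) + i sin(2*225°))
= 4(cos 90° + i sin 90°)
= 4i


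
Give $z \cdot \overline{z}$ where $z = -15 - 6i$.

z * conjugate(z) = |z|^2 = a^2 + b^2
= (-15)^2 + (-6)^2 = 261


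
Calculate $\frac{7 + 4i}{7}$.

Divisor is real, so divide each part by 7:
= 1 + (4/7)i


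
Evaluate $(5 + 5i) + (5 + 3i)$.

(5 + 5) + (5 + 3)i = 10 + 8i


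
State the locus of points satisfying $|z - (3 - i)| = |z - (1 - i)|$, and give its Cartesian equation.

|z - z1| = |z - z2| means z is equidistant from z1 and z2,
i.e. the perpendicular bisector of the segment from (3, -1) to (1, -1) (midpoint (2, -1)).
With z = x + yi, square both sides:
(x - 3)^2 + (y - (-1))^2 = (x - 1)^2 + (y - (-1))^2
The x^2 and y^2 terms cancel: -4x + 0y = 2 - 10 = -8
Simplify: x = 2
Locus: Perpendicular bisector of the segment from (3, -1) to (1, -1): the line x = 2


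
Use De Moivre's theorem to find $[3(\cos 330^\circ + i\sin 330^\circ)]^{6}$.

By De Moivre: z^n = r^n(cos(nθ) + i sin(nθ))
= 3^6(cos(6*330°) + i sin(6*330°))
= 729(cos 180° + i sin 180°)
= -729


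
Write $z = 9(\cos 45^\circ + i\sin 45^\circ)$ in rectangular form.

a = r cos θ = 9 * sqrt(2)/2 = 9*sqrt(2)/2
b = r sin θ = 9 * sqrt(2)/2 = 9*sqrt(2)/2
z = 9*sqrt(2)/2 + (9*sqrt(2)/2)i


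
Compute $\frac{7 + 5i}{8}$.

Divisor is real, so divide each part by 8:
= 7/8 + (5/8)i


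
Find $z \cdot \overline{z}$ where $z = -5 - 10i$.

z * conjugate(z) = |z|^2 = a^2 + b^2
= (-5)^2 + (-10)^2 = 125


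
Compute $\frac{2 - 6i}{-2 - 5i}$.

Multiply numerator and denominator by conjugate (-2 + 5i):
= (2 - 6i)(-2 + 5i) / ((-2)^2 + (-5)^2)
= (26 + 22i) / 29
= 26/29 + (22/29)i


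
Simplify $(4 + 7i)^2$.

(a + bi)^2 = a^2 - b^2 + 2abi
= 4^2 - 7^2 + 2*4*7i
= -33 + 56i


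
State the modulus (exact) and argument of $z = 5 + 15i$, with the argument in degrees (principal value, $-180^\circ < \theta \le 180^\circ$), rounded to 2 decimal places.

|z| = sqrt(5^2 + 15^2) = sqrt(250)
arg(z) = arctan(b/a) = arctan(15/5) (quadrant-adjusted) = 71.57°


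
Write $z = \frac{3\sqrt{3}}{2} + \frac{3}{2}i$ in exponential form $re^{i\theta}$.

r = |z| = sqrt((3*sqrt(3)/2)^2 + (3/2)^2) = sqrt(27/4 + 9/4) = sqrt(9) = 3
θ = arctan(b/a) = arctan(1.5/2.5981) (quadrant-adjusted) = 30° = π/6
z = 3e^(i*π/6)


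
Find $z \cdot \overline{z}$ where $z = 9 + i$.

z * conjugate(z) = |z|^2 = a^2 + b^2
= 9^2 + 1^2 = 82


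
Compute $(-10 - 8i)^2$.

(a + bi)^2 = a^2 - b^2 + 2abi
= (-10)^2 - (-8)^2 + 2*(-10)*(-8)i
= 36 + 160i


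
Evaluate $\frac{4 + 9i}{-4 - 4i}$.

Multiply numerator and denominator by conjugate (-4 + 4i):
= (4 + 9i)(-4 + 4i) / ((-4)^2 + (-4)^2)
= (-52 - 20i) / 32
Divide through by 4: (-13 - 5i) / 8
= -13/8 - (5/8)i


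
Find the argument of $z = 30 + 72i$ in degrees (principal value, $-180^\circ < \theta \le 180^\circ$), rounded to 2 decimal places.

θ = arctan(b/a) = arctan(72/30) (quadrant-adjusted) = 67.38°


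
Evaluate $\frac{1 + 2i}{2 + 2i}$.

Multiply numerator and denominator by conjugate (2 - 2i):
= (1 + 2i)(2 - 2i) / (2^2 + 2^2)
= (6 + 2i) / 8
Divide through by 2: (3 + i) / 4
= 3/4 + (1/4)i


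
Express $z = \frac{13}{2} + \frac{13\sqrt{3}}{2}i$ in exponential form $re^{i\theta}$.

r = |z| = sqrt((13/2)^2 + (13*sqrt(3)/2)^2) = sqrt(169/4 + 507/4) = sqrt(169) = 13
θ = arctan(b/a) = arctan(11.2583/6.5) (quadrant-adjusted) = 60° = π/3
z = 13e^(i*π/3)


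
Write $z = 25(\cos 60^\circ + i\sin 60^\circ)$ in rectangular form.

a = r cos θ = 25 * 1/2 = 25/2
b = r sin θ = 25 * sqrt(3)/2 = 25*sqrt(3)/2
z = 25/2 + (25*sqrt(3)/2)i


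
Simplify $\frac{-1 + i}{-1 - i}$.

Multiply numerator and denominator by conjugate (-1 + i):
= (-1 + i)(-1 + i) / ((-1)^2 + (-1)^2)
= (-2i) / 2
= -i


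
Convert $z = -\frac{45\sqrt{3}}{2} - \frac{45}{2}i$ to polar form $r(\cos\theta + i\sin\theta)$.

r = |z| = sqrt(a^2 + b^2) = sqrt((-45*sqrt(3)/2)^2 + (-45/2)^2) = sqrt(6075/4 + 2025/4) = sqrt(2025) = 45
θ = arctan(b/a) = arctan(-22.5/-38.9711) (quadrant-adjusted) = 210°
z = 45(cos 210° + i sin 210°)


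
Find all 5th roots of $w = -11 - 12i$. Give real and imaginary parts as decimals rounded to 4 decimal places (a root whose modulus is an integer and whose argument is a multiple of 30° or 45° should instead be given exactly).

|w| = sqrt(265) ≈ 16.278821, arg(w) ≈ 227.489553°
Root modulus = sqrt(265)^(1/5) ≈ 1.747127
Root arguments: θ_k = (arg(w) + 360°k)/5 for k = 0, 1, ..., 4
Compute each root as (root modulus)(cos θ_k + i sin θ_k) using full-precision intermediates, then round to 4 decimal places.
Roots: 1.2246 + 1.2461i, -0.8067 + 1.5498i, -1.7232 - 0.2883i, -0.2583 - 1.7279i, 1.5635 - 0.7796i


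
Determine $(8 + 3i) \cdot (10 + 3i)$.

(a1*a2 - b1*b2) + (a1*b2 + b1*a2)i
= (80 - 9) + (24 + 30)i
= 71 + 54i


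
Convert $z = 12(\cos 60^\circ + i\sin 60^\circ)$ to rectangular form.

a = r cos θ = 12 * 1/2 = 6
b = r sin θ = 12 * sqrt(3)/2 = 6*sqrt(3)
z = 6 + 6*sqrt(3)i


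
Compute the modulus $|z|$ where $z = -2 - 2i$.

|z| = sqrt(a^2 + b^2) = sqrt((-2)^2 + (-2)^2) = sqrt(8) = sqrt(8)


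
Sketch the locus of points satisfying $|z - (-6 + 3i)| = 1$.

|z - z0| = r describes a circle centered at z0 with radius r
Here z0 = -6 + 3i and r = 1
Locus: Circle centered at (-6, 3) with radius 1


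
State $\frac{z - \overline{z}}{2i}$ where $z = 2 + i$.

z - conjugate(z) = 2bi
(z - conjugate(z))/(2i) = 2bi/(2i) = b = 1


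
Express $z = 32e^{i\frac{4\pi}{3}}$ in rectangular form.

a = r cos θ = 32 * -1/2 = -16
b = r sin θ = 32 * -sqrt(3)/2 = -16*sqrt(3)
z = -16 - 16*sqrt(3)i


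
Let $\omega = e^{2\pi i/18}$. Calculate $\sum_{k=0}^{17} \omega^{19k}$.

Let ζ = ω^19 = e^(2πi·19/18). Since 18 ∤ 19, ζ ≠ 1.
Sum = Σ_{k=0}^{17} ζ^k = (ζ^18 - 1)/(ζ - 1) = (ω^{19·18} - 1)/(ζ - 1) = (1 - 1)/(ζ - 1) = 0


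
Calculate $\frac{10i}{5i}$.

Multiply numerator and denominator by conjugate (-5i):
= (10i)(-5i) / (0^2 + 5^2)
= (50) / 25
= 2


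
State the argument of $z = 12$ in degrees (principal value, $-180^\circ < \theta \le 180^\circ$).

b = 0 and a > 0, so z lies on the positive real axis: θ = 0°


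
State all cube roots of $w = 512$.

|w| = 512, arg(w) = 0°
Root modulus = 512^(1/3) = 8
Root arguments: θ_k = (0° + 360°k)/3 for k = 0, 1, ..., 2
Roots: 8, -4 + 4*sqrt(3)i, -4 - 4*sqrt(3)i


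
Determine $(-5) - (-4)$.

(-5 - (-4)) + (0 - 0)i = -1


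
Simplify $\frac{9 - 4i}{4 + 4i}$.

Multiply numerator and denominator by conjugate (4 - 4i):
= (9 - 4i)(4 - 4i) / (4^2 + 4^2)
= (20 - 52i) / 32
Divide through by 4: (5 - 13i) / 8
= 5/8 - (13/8)i


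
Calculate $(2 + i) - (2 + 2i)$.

(2 - 2) + (1 - 2)i = -i


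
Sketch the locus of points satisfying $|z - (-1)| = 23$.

|z - z0| = r describes a circle centered at z0 with radius r
Here z0 = -1 and r = 23
Locus: Circle centered at (-1, 0) with radius 23


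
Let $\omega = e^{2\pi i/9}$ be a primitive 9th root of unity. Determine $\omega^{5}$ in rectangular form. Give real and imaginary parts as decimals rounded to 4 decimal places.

ω^5 = e^(2πi·5/9) = e^(i·10π/9)
= cos(10π/9) + i sin(10π/9)
= -0.9397 - 0.3420i


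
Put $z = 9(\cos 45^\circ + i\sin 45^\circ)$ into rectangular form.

a = r cos θ = 9 * sqrt(2)/2 = 9*sqrt(2)/2
b = r sin θ = 9 * sqrt(2)/2 = 9*sqrt(2)/2
z = 9*sqrt(2)/2 + (9*sqrt(2)/2)i


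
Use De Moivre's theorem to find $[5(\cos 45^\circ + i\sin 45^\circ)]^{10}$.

By De Moivre: z^n = r^n(cos(nθ) + i sin(nθ))
= 5^10(cos(10*45°) + i sin(10*45°))
= 9765625(cos 90° + i sin 90°)
= 9765625i


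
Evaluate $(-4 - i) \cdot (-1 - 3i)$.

(a1*a2 - b1*b2) + (a1*b2 + b1*a2)i
= (4 - 3) + (12 + 1)i
= 1 + 13i


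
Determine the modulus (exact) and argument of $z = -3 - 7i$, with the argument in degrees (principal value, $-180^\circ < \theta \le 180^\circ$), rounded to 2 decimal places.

|z| = sqrt((-3)^2 + (-7)^2) = sqrt(58)
arg(z) = arctan(b/a) = arctan(-7/-3) (quadrant-adjusted) = -113.20°


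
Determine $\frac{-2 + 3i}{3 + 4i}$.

Multiply numerator and denominator by conjugate (3 - 4i):
= (-2 + 3i)(3 - 4i) / (3^2 + 4^2)
= (6 + 17i) / 25
= 6/25 + (17/25)i


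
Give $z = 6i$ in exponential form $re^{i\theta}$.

r = |z| = sqrt((0)^2 + (6)^2) = sqrt(0 + 36) = sqrt(36) = 6
a = 0 and b > 0, so z lies on the positive imaginary axis: θ = 90° = π/2
z = 6e^(i*π/2)


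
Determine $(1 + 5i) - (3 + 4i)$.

(1 - 3) + (5 - 4)i = -2 + i


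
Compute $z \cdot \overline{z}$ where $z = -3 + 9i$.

z * conjugate(z) = |z|^2 = a^2 + b^2
= (-3)^2 + 9^2 = 90


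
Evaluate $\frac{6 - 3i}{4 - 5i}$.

Multiply numerator and denominator by conjugate (4 + 5i):
= (6 - 3i)(4 + 5i) / (4^2 + (-5)^2)
= (39 + 18i) / 41
= 39/41 + (18/41)i


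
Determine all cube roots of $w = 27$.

|w| = 27, arg(w) = 0°
Root modulus = 27^(1/3) = 3
Root arguments: θ_k = (0° + 360°k)/3 for k = 0, 1, ..., 2
Roots: 3, -3/2 + (3*sqrt(3)/2)i, -3/2 - (3*sqrt(3)/2)i


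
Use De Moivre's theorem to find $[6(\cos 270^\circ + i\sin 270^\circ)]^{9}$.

By De Moivre: z^n = r^n(cos(nθ) + i sin(nθ))
= 6^9(cos(9*270°) + i sin(9*270°))
= 10077696(cos 270° + i sin 270°)
= -10077696i


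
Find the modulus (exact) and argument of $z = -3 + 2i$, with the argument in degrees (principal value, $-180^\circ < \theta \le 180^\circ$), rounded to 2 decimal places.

|z| = sqrt((-3)^2 + 2^2) = sqrt(13)
arg(z) = arctan(b/a) = arctan(2/-3) (quadrant-adjusted) = 146.31°


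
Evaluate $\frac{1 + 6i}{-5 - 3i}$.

Multiply numerator and denominator by conjugate (-5 + 3i):
= (1 + 6i)(-5 + 3i) / ((-5)^2 + (-3)^2)
= (-23 - 27i) / 34
= -23/34 - (27/34)i


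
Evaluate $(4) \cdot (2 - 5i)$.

(a1*a2 - b1*b2) + (a1*b2 + b1*a2)i
= (8 - 0) + (-20 + 0)i
= 8 - 20i


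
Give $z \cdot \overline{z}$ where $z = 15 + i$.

z * conjugate(z) = |z|^2 = a^2 + b^2
= 15^2 + 1^2 = 226


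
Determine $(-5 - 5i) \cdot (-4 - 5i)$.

(a1*a2 - b1*b2) + (a1*b2 + b1*a2)i
= (20 - 25) + (25 + 20)i
= -5 + 45i


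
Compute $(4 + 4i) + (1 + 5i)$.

(4 + 1) + (4 + 5)i = 5 + 9i


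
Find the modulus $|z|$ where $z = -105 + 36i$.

|z| = sqrt(a^2 + b^2) = sqrt((-105)^2 + 36^2) = sqrt(12321) = 111


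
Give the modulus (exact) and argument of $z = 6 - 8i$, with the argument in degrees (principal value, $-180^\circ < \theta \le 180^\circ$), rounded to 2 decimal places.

|z| = sqrt(6^2 + (-8)^2) = 10
arg(z) = arctan(b/a) = arctan(-8/6) (quadrant-adjusted) = -53.13°


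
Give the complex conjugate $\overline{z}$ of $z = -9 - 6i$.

If z = a + bi, then conjugate(z) = a - bi
conjugate(-9 - 6i) = -9 + 6i


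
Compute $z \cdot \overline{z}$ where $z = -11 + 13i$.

z * conjugate(z) = |z|^2 = a^2 + b^2
= (-11)^2 + 13^2 = 290


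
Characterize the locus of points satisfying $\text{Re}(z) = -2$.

Re(z) = x where z = x + yi; the equation x = -2 is satisfied by all points with that x-coordinate
Locus: Vertical line x = -2
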